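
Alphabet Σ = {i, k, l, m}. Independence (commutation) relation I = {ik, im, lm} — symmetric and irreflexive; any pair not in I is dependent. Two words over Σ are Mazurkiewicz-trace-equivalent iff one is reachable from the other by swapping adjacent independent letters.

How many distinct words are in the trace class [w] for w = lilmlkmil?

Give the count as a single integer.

27

0(l) covers ∅
1(i) covers 0:l
2(l) covers 1:i
3(m) covers ∅
4(l) covers 2:l
5(k) covers 3:m, 4:l
6(m) covers 5:k
7(i) covers 4:l
8(l) covers 5:k, 7:i
floor of heap: 0:l, 3:m
completions by unplaced set U, small U first (add the entries for U minus each lowest piece of U):
  |U|=1: {6}:1  {8}:1
  |U|=2: {6,8}:2  {7,8}:1
  |U|=3: {5,6,8}:2  {6,7,8}:3
  |U|=4: {3,5,6,8}:2  {5,6,7,8}:5
  |U|=5: {3,5,6,7,8}:7  {4,5,6,7,8}:5
  |U|=6: {2,4,5,6,7,8}:5  {3,4,5,6,7,8}:12
  |U|=7: {1,2,4,5,6,7,8}:5  {2,3,4,5,6,7,8}:17
  start at 0(l): 22
  start at 3(m): 5
sum over floor = 27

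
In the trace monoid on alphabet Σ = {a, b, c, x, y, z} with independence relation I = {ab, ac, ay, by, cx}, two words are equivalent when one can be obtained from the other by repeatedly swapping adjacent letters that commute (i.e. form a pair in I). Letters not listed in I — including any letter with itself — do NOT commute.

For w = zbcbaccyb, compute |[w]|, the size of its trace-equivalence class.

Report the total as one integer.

16

drop 0:z onto floor
drop 1:b onto {0:z}
drop 2:c onto {1:b}
drop 3:b onto {2:c}
drop 4:a onto {0:z}
drop 5:c onto {3:b}
drop 6:c onto {5:c}
drop 7:y onto {6:c}
drop 8:b onto {6:c}
ground layer = {0:z}
drop-orders for the pieces not yet dropped (sum over which currently-grounded one goes next):
  1 to go: {4} 1  {7} 1  {8} 1
  2 to go: {4,7} 2  {4,8} 2  {7,8} 2
  3 to go: {4,7,8} 6  {6,7,8} 2
  4 to go: {4,6,7,8} 8  {5,6,7,8} 2
  5 to go: {3,5,6,7,8} 2  {4,5,6,7,8} 10
  6 to go: {2,3,5,6,7,8} 2  {3,4,5,6,7,8} 12
  7 to go: {1,2,3,5,6,7,8} 2  {2,3,4,5,6,7,8} 14
  if 0:z drops first: 16 orders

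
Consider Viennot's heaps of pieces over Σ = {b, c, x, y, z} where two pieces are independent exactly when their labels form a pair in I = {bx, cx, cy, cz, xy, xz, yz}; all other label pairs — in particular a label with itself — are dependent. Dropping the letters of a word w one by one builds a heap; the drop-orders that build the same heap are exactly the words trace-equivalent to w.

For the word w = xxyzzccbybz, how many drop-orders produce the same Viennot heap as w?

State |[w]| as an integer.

1650

piece 0:x — minimal
piece 1:x rests on {0:x}
piece 2:y — minimal
piece 3:z — minimal
piece 4:z rests on {3:z}
piece 5:c — minimal
piece 6:c rests on {5:c}
piece 7:b rests on {2:y, 4:z, 6:c}
piece 8:y rests on {7:b}
piece 9:b rests on {8:y}
piece 10:z rests on {9:b}
minimal pieces: {0:x, 2:y, 3:z, 5:c}
ways to finish when only these pieces remain (= sum over removing one remaining piece with nothing left below it):
  1 left: {1}→1  {10}→1
  2 left: {0,1}→1  {1,10}→2  {9,10}→1
  3 left: {0,1,10}→3  {1,9,10}→3  {8,9,10}→1
  4 left: {0,1,9,10}→6  {1,8,9,10}→4  {7,8,9,10}→1
  5 left: {0,1,8,9,10}→10  {1,7,8,9,10}→5  {2,7,8,9,10}→1  {4,7,8,9,10}→1  {6,7,8,9,10}→1
  6 left: {0,1,7,8,9,10}→15  {1,2,7,8,9,10}→6  {1,4,7,8,9,10}→6  {1,6,7,8,9,10}→6  {2,4,7,8,9,10}→2  {2,6,7,8,9,10}→2  {3,4,7,8,9,10}→1  {4,6,7,8,9,10}→2  {5,6,7,8,9,10}→1
  7 left: {0,1,2,7,8,9,10}→21  {0,1,4,7,8,9,10}→21  {0,1,6,7,8,9,10}→21  {1,2,4,7,8,9,10}→14  {1,2,6,7,8,9,10}→14  {1,3,4,7,8,9,10}→7  {1,4,6,7,8,9,10}→14  {1,5,6,7,8,9,10}→7  {2,3,4,7,8,9,10}→3  {2,4,6,7,8,9,10}→6  {2,5,6,7,8,9,10}→3  {3,4,6,7,8,9,10}→3  {4,5,6,7,8,9,10}→3
  8 left: {0,1,2,4,7,8,9,10}→56  {0,1,2,6,7,8,9,10}→56  {0,1,3,4,7,8,9,10}→28  {0,1,4,6,7,8,9,10}→56  {0,1,5,6,7,8,9,10}→28  {1,2,3,4,7,8,9,10}→24  {1,2,4,6,7,8,9,10}→48  {1,2,5,6,7,8,9,10}→24  {1,3,4,6,7,8,9,10}→24  {1,4,5,6,7,8,9,10}→24  {2,3,4,6,7,8,9,10}→12  {2,4,5,6,7,8,9,10}→12  {3,4,5,6,7,8,9,10}→6
  9 left: {0,1,2,3,4,7,8,9,10}→108  {0,1,2,4,6,7,8,9,10}→216  {0,1,2,5,6,7,8,9,10}→108  {0,1,3,4,6,7,8,9,10}→108  {0,1,4,5,6,7,8,9,10}→108  {1,2,3,4,6,7,8,9,10}→108  {1,2,4,5,6,7,8,9,10}→108  {1,3,4,5,6,7,8,9,10}→54  {2,3,4,5,6,7,8,9,10}→30
  placing 0:x first → 300 extensions
  placing 2:y first → 270 extensions
  placing 3:z first → 540 extensions
  placing 5:c first → 540 extensions
total linear extensions = 1650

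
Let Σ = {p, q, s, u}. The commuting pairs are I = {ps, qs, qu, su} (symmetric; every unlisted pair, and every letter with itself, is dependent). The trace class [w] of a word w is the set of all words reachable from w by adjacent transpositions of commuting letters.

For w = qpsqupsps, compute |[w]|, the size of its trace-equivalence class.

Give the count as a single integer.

#0=q has no predecessor
#1=p depends on [0:q]
#2=s has no predecessor
#3=q depends on [1:p]
#4=u depends on [1:p]
#5=p depends on [3:q, 4:u]
#6=s depends on [2:s]
#7=p depends on [5:p]
#8=s depends on [6:s]
sources: [0:q, 2:s]
N(rest) = Σ N(rest − s) over sources s of rest; N(one piece) = 1:
  size 1 → [7]=1  [8]=1
  size 2 → [5,7]=1  [6,8]=1  [7,8]=2
  size 3 → [2,6,8]=1  [3,5,7]=1  [4,5,7]=1  [5,7,8]=3  [6,7,8]=3
  size 4 → [2,6,7,8]=4  [3,4,5,7]=2  [3,5,7,8]=4  [4,5,7,8]=4  [5,6,7,8]=6
  size 5 → [1,3,4,5,7]=2  [2,5,6,7,8]=10  [3,4,5,7,8]=10  [3,5,6,7,8]=10  [4,5,6,7,8]=10
  size 6 → [0,1,3,4,5,7]=2  [1,3,4,5,7,8]=12  [2,3,5,6,7,8]=20  [2,4,5,6,7,8]=20  [3,4,5,6,7,8]=30
  size 7 → [0,1,3,4,5,7,8]=14  [1,3,4,5,6,7,8]=42  [2,3,4,5,6,7,8]=70
  first=0(q) contributes 112
  first=2(s) contributes 56
|[w]| = 168

168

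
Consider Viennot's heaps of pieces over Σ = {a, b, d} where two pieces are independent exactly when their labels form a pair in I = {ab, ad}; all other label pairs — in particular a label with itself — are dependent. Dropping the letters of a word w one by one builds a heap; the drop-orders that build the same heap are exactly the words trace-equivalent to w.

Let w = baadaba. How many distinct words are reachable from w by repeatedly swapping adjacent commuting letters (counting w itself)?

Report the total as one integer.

35

piece 0:b — minimal
piece 1:a — minimal
piece 2:a rests on {1:a}
piece 3:d rests on {0:b}
piece 4:a rests on {2:a}
piece 5:b rests on {3:d}
piece 6:a rests on {4:a}
minimal pieces: {0:b, 1:a}
ways to finish when only these pieces remain (= sum over removing one remaining piece with nothing left below it):
  1 left: {5}→1  {6}→1
  2 left: {3,5}→1  {4,6}→1  {5,6}→2
  3 left: {0,3,5}→1  {2,4,6}→1  {3,5,6}→3  {4,5,6}→3
  4 left: {0,3,5,6}→4  {1,2,4,6}→1  {2,4,5,6}→4  {3,4,5,6}→6
  5 left: {0,3,4,5,6}→10  {1,2,4,5,6}→5  {2,3,4,5,6}→10
  placing 0:b first → 15 extensions
  placing 1:a first → 20 extensions
total linear extensions = 35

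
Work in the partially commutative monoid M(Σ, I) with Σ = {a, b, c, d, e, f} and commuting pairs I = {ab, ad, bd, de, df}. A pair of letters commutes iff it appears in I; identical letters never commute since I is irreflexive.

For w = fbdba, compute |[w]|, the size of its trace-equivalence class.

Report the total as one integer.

15

0(f) covers ∅
1(b) covers 0:f
2(d) covers ∅
3(b) covers 1:b
4(a) covers 0:f
floor of heap: 0:f, 2:d
completions by unplaced set U, small U first (add the entries for U minus each lowest piece of U):
  |U|=1: {2}:1  {3}:1  {4}:1
  |U|=2: {1,3}:1  {2,3}:2  {2,4}:2  {3,4}:2
  |U|=3: {1,2,3}:3  {1,3,4}:3  {2,3,4}:6
  start at 0(f): 12
  start at 2(d): 3
sum over floor = 15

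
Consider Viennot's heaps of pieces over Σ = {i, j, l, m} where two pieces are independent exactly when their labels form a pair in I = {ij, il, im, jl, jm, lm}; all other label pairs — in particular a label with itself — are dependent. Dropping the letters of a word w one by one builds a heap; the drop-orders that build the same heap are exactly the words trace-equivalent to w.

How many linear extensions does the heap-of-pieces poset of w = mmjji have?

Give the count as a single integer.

30

piece 0:m — minimal
piece 1:m rests on {0:m}
piece 2:j — minimal
piece 3:j rests on {2:j}
piece 4:i — minimal
minimal pieces: {0:m, 2:j, 4:i}
ways to finish when only these pieces remain (= sum over removing one remaining piece with nothing left below it):
  1 left: {1}→1  {3}→1  {4}→1
  2 left: {0,1}→1  {1,3}→2  {1,4}→2  {2,3}→1  {3,4}→2
  3 left: {0,1,3}→3  {0,1,4}→3  {1,2,3}→3  {1,3,4}→6  {2,3,4}→3
  placing 0:m first → 12 extensions
  placing 2:j first → 12 extensions
  placing 4:i first → 6 extensions
total linear extensions = 30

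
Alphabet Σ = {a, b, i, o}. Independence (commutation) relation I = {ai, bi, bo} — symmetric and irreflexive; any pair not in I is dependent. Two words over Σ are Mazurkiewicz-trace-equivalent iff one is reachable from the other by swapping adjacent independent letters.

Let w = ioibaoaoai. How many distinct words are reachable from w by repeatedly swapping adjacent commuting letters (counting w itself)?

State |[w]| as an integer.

14

drop 0:i onto floor
drop 1:o onto {0:i}
drop 2:i onto {1:o}
drop 3:b onto floor
drop 4:a onto {1:o, 3:b}
drop 5:o onto {2:i, 4:a}
drop 6:a onto {5:o}
drop 7:o onto {6:a}
drop 8:a onto {7:o}
drop 9:i onto {7:o}
ground layer = {0:i, 3:b}
drop-orders for the pieces not yet dropped (sum over which currently-grounded one goes next):
  1 to go: {8} 1  {9} 1
  2 to go: {8,9} 2
  3 to go: {7,8,9} 2
  4 to go: {6,7,8,9} 2
  5 to go: {5,6,7,8,9} 2
  6 to go: {2,5,6,7,8,9} 2  {4,5,6,7,8,9} 2
  7 to go: {2,4,5,6,7,8,9} 4  {3,4,5,6,7,8,9} 2
  8 to go: {1,2,4,5,6,7,8,9} 4  {2,3,4,5,6,7,8,9} 6
  if 0:i drops first: 10 orders
  if 3:b drops first: 4 orders
heap linearizations: 14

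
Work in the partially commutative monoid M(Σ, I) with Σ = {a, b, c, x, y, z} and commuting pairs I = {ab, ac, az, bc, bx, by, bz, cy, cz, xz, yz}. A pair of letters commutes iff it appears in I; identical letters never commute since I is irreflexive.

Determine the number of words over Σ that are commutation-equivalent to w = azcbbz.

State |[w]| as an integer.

180

drop 0:a onto floor
drop 1:z onto floor
drop 2:c onto floor
drop 3:b onto floor
drop 4:b onto {3:b}
drop 5:z onto {1:z}
ground layer = {0:a, 1:z, 2:c, 3:b}
drop-orders for the pieces not yet dropped (sum over which currently-grounded one goes next):
  1 to go: {0} 1  {2} 1  {4} 1  {5} 1
  2 to go: {0,2} 2  {0,4} 2  {0,5} 2  {1,5} 1  {2,4} 2  {2,5} 2  {3,4} 1  {4,5} 2
  3 to go: {0,1,5} 3  {0,2,4} 6  {0,2,5} 6  {0,3,4} 3  {0,4,5} 6  {1,2,5} 3  {1,4,5} 3  {2,3,4} 3  {2,4,5} 6  {3,4,5} 3
  4 to go: {0,1,2,5} 12  {0,1,4,5} 12  {0,2,3,4} 12  {0,2,4,5} 24  {0,3,4,5} 12  {1,2,4,5} 12  {1,3,4,5} 6  {2,3,4,5} 12
  if 0:a drops first: 30 orders
  if 1:z drops first: 60 orders
  if 2:c drops first: 30 orders
  if 3:b drops first: 60 orders
heap linearizations: 180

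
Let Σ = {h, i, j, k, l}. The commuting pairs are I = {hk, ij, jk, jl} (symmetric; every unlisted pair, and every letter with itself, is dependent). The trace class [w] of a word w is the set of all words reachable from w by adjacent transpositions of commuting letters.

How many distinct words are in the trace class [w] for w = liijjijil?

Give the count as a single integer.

84

0(l) covers ∅
1(i) covers 0:l
2(i) covers 1:i
3(j) covers ∅
4(j) covers 3:j
5(i) covers 2:i
6(j) covers 4:j
7(i) covers 5:i
8(l) covers 7:i
floor of heap: 0:l, 3:j
completions by unplaced set U, small U first (add the entries for U minus each lowest piece of U):
  |U|=1: {6}:1  {8}:1
  |U|=2: {4,6}:1  {6,8}:2  {7,8}:1
  |U|=3: {3,4,6}:1  {4,6,8}:3  {5,7,8}:1  {6,7,8}:3
  |U|=4: {2,5,7,8}:1  {3,4,6,8}:4  {4,6,7,8}:6  {5,6,7,8}:4
  |U|=5: {1,2,5,7,8}:1  {2,5,6,7,8}:5  {3,4,6,7,8}:10  {4,5,6,7,8}:10
  |U|=6: {0,1,2,5,7,8}:1  {1,2,5,6,7,8}:6  {2,4,5,6,7,8}:15  {3,4,5,6,7,8}:20
  |U|=7: {0,1,2,5,6,7,8}:7  {1,2,4,5,6,7,8}:21  {2,3,4,5,6,7,8}:35
  start at 0(l): 56
  start at 3(j): 28
sum over floor = 84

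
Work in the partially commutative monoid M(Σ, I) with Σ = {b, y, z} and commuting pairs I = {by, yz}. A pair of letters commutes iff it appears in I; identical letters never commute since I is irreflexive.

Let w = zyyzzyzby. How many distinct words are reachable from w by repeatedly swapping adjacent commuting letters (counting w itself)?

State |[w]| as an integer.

piece 0:z — minimal
piece 1:y — minimal
piece 2:y rests on {1:y}
piece 3:z rests on {0:z}
piece 4:z rests on {3:z}
piece 5:y rests on {2:y}
piece 6:z rests on {4:z}
piece 7:b rests on {6:z}
piece 8:y rests on {5:y}
minimal pieces: {0:z, 1:y}
ways to finish when only these pieces remain (= sum over removing one remaining piece with nothing left below it):
  1 left: {7}→1  {8}→1
  2 left: {5,8}→1  {6,7}→1  {7,8}→2
  3 left: {2,5,8}→1  {4,6,7}→1  {5,7,8}→3  {6,7,8}→3
  4 left: {1,2,5,8}→1  {2,5,7,8}→4  {3,4,6,7}→1  {4,6,7,8}→4  {5,6,7,8}→6
  5 left: {0,3,4,6,7}→1  {1,2,5,7,8}→5  {2,5,6,7,8}→10  {3,4,6,7,8}→5  {4,5,6,7,8}→10
  6 left: {0,3,4,6,7,8}→6  {1,2,5,6,7,8}→15  {2,4,5,6,7,8}→20  {3,4,5,6,7,8}→15
  7 left: {0,3,4,5,6,7,8}→21  {1,2,4,5,6,7,8}→35  {2,3,4,5,6,7,8}→35
  placing 0:z first → 70 extensions
  placing 1:y first → 56 extensions
total linear extensions = 126

126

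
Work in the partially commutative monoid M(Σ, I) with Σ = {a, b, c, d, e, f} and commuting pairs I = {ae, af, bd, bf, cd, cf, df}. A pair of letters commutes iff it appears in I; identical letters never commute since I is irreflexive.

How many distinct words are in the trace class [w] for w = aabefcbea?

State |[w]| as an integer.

0(a) covers ∅
1(a) covers 0:a
2(b) covers 1:a
3(e) covers 2:b
4(f) covers 3:e
5(c) covers 3:e
6(b) covers 5:c
7(e) covers 4:f, 6:b
8(a) covers 6:b
floor of heap: 0:a
completions by unplaced set U, small U first (add the entries for U minus each lowest piece of U):
  |U|=1: {7}:1  {8}:1
  |U|=2: {4,7}:1  {7,8}:2
  |U|=3: {4,7,8}:3  {6,7,8}:2
  |U|=4: {4,6,7,8}:5  {5,6,7,8}:2
  |U|=5: {4,5,6,7,8}:7
  |U|=6: {3,4,5,6,7,8}:7
  |U|=7: {2,3,4,5,6,7,8}:7
  start at 0(a): 7

7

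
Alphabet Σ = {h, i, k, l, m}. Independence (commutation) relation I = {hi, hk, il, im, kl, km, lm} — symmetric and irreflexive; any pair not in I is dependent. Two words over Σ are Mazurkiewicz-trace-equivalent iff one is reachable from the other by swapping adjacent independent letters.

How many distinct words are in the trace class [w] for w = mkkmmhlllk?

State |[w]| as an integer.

120

#0=m has no predecessor
#1=k has no predecessor
#2=k depends on [1:k]
#3=m depends on [0:m]
#4=m depends on [3:m]
#5=h depends on [4:m]
#6=l depends on [5:h]
#7=l depends on [6:l]
#8=l depends on [7:l]
#9=k depends on [2:k]
sources: [0:m, 1:k]
N(rest) = Σ N(rest − s) over sources s of rest; N(one piece) = 1:
  size 1 → [8]=1  [9]=1
  size 2 → [2,9]=1  [7,8]=1  [8,9]=2
  size 3 → [1,2,9]=1  [2,8,9]=3  [6,7,8]=1  [7,8,9]=3
  size 4 → [1,2,8,9]=4  [2,7,8,9]=6  [5,6,7,8]=1  [6,7,8,9]=4
  size 5 → [1,2,7,8,9]=10  [2,6,7,8,9]=10  [4,5,6,7,8]=1  [5,6,7,8,9]=5
  size 6 → [1,2,6,7,8,9]=20  [2,5,6,7,8,9]=15  [3,4,5,6,7,8]=1  [4,5,6,7,8,9]=6
  size 7 → [0,3,4,5,6,7,8]=1  [1,2,5,6,7,8,9]=35  [2,4,5,6,7,8,9]=21  [3,4,5,6,7,8,9]=7
  size 8 → [0,3,4,5,6,7,8,9]=8  [1,2,4,5,6,7,8,9]=56  [2,3,4,5,6,7,8,9]=28
  first=0(m) contributes 84
  first=1(k) contributes 36
|[w]| = 120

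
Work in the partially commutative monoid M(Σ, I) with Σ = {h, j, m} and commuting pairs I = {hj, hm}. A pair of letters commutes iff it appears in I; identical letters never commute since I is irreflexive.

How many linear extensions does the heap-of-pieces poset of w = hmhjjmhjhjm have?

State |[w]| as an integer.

330

#0=h has no predecessor
#1=m has no predecessor
#2=h depends on [0:h]
#3=j depends on [1:m]
#4=j depends on [3:j]
#5=m depends on [4:j]
#6=h depends on [2:h]
#7=j depends on [5:m]
#8=h depends on [6:h]
#9=j depends on [7:j]
#10=m depends on [9:j]
sources: [0:h, 1:m]
N(rest) = Σ N(rest − s) over sources s of rest; N(one piece) = 1:
  size 1 → [8]=1  [10]=1
  size 2 → [6,8]=1  [8,10]=2  [9,10]=1
  size 3 → [2,6,8]=1  [6,8,10]=3  [7,9,10]=1  [8,9,10]=3
  size 4 → [0,2,6,8]=1  [2,6,8,10]=4  [5,7,9,10]=1  [6,8,9,10]=6  [7,8,9,10]=4
  size 5 → [0,2,6,8,10]=5  [2,6,8,9,10]=10  [4,5,7,9,10]=1  [5,7,8,9,10]=5  [6,7,8,9,10]=10
  size 6 → [0,2,6,8,9,10]=15  [2,6,7,8,9,10]=20  [3,4,5,7,9,10]=1  [4,5,7,8,9,10]=6  [5,6,7,8,9,10]=15
  size 7 → [0,2,6,7,8,9,10]=35  [1,3,4,5,7,9,10]=1  [2,5,6,7,8,9,10]=35  [3,4,5,7,8,9,10]=7  [4,5,6,7,8,9,10]=21
  size 8 → [0,2,5,6,7,8,9,10]=70  [1,3,4,5,7,8,9,10]=8  [2,4,5,6,7,8,9,10]=56  [3,4,5,6,7,8,9,10]=28
  size 9 → [0,2,4,5,6,7,8,9,10]=126  [1,3,4,5,6,7,8,9,10]=36  [2,3,4,5,6,7,8,9,10]=84
  first=0(h) contributes 120
  first=1(m) contributes 210
|[w]| = 330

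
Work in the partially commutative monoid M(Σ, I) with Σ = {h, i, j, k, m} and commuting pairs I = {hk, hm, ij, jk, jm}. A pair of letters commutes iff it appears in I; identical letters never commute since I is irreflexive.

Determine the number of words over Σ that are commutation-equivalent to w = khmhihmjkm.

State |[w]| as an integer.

60

#0=k has no predecessor
#1=h has no predecessor
#2=m depends on [0:k]
#3=h depends on [1:h]
#4=i depends on [2:m, 3:h]
#5=h depends on [4:i]
#6=m depends on [4:i]
#7=j depends on [5:h]
#8=k depends on [6:m]
#9=m depends on [8:k]
sources: [0:k, 1:h]
N(rest) = Σ N(rest − s) over sources s of rest; N(one piece) = 1:
  size 1 → [7]=1  [9]=1
  size 2 → [5,7]=1  [7,9]=2  [8,9]=1
  size 3 → [5,7,9]=3  [6,8,9]=1  [7,8,9]=3
  size 4 → [5,7,8,9]=6  [6,7,8,9]=4
  size 5 → [5,6,7,8,9]=10
  size 6 → [4,5,6,7,8,9]=10
  size 7 → [2,4,5,6,7,8,9]=10  [3,4,5,6,7,8,9]=10
  size 8 → [0,2,4,5,6,7,8,9]=10  [1,3,4,5,6,7,8,9]=10  [2,3,4,5,6,7,8,9]=20
  first=0(k) contributes 30
  first=1(h) contributes 30
|[w]| = 60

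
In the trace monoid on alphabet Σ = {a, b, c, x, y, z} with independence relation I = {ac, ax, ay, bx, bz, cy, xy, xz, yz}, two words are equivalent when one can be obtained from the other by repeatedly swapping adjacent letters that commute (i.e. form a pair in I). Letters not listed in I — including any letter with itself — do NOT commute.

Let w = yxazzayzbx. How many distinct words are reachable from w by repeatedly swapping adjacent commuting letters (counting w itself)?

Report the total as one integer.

0(y) covers ∅
1(x) covers ∅
2(a) covers ∅
3(z) covers 2:a
4(z) covers 3:z
5(a) covers 4:z
6(y) covers 0:y
7(z) covers 5:a
8(b) covers 5:a, 6:y
9(x) covers 1:x
floor of heap: 0:y, 1:x, 2:a
completions by unplaced set U, small U first (add the entries for U minus each lowest piece of U):
  |U|=1: {7}:1  {8}:1  {9}:1
  |U|=2: {1,9}:1  {6,8}:1  {7,8}:2  {7,9}:2  {8,9}:2
  |U|=3: {0,6,8}:1  {1,7,9}:3  {1,8,9}:3  {5,7,8}:2  {6,7,8}:3  {6,8,9}:3  {7,8,9}:6
  |U|=4: {0,6,7,8}:4  {0,6,8,9}:4  {1,6,8,9}:6  {1,7,8,9}:12  {4,5,7,8}:2  {5,6,7,8}:5  {5,7,8,9}:8  {6,7,8,9}:12
  |U|=5: {0,1,6,8,9}:10  {0,5,6,7,8}:9  {0,6,7,8,9}:20  {1,5,7,8,9}:20  {1,6,7,8,9}:30  {3,4,5,7,8}:2  {4,5,6,7,8}:7  {4,5,7,8,9}:10  {5,6,7,8,9}:25
  |U|=6: {0,1,6,7,8,9}:60  {0,4,5,6,7,8}:16  {0,5,6,7,8,9}:54  {1,4,5,7,8,9}:30  {1,5,6,7,8,9}:75  {2,3,4,5,7,8}:2  {3,4,5,6,7,8}:9  {3,4,5,7,8,9}:12  {4,5,6,7,8,9}:42
  |U|=7: {0,1,5,6,7,8,9}:189  {0,3,4,5,6,7,8}:25  {0,4,5,6,7,8,9}:112  {1,3,4,5,7,8,9}:42  {1,4,5,6,7,8,9}:147  {2,3,4,5,6,7,8}:11  {2,3,4,5,7,8,9}:14  {3,4,5,6,7,8,9}:63
  |U|=8: {0,1,4,5,6,7,8,9}:448  {0,2,3,4,5,6,7,8}:36  {0,3,4,5,6,7,8,9}:200  {1,2,3,4,5,7,8,9}:56  {1,3,4,5,6,7,8,9}:252  {2,3,4,5,6,7,8,9}:88
  start at 0(y): 396
  start at 1(x): 324
  start at 2(a): 900
sum over floor = 1620

1620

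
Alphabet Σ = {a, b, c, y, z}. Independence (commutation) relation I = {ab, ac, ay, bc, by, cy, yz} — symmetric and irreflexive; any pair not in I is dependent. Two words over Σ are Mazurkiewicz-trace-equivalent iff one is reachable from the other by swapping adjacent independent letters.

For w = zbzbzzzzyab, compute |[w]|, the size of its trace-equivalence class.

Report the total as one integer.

22

#0=z has no predecessor
#1=b depends on [0:z]
#2=z depends on [1:b]
#3=b depends on [2:z]
#4=z depends on [3:b]
#5=z depends on [4:z]
#6=z depends on [5:z]
#7=z depends on [6:z]
#8=y has no predecessor
#9=a depends on [7:z]
#10=b depends on [7:z]
sources: [0:z, 8:y]
N(rest) = Σ N(rest − s) over sources s of rest; N(one piece) = 1:
  size 1 → [8]=1  [9]=1  [10]=1
  size 2 → [8,9]=2  [8,10]=2  [9,10]=2
  size 3 → [7,9,10]=2  [8,9,10]=6
  size 4 → [6,7,9,10]=2  [7,8,9,10]=8
  size 5 → [5,6,7,9,10]=2  [6,7,8,9,10]=10
  size 6 → [4,5,6,7,9,10]=2  [5,6,7,8,9,10]=12
  size 7 → [3,4,5,6,7,9,10]=2  [4,5,6,7,8,9,10]=14
  size 8 → [2,3,4,5,6,7,9,10]=2  [3,4,5,6,7,8,9,10]=16
  size 9 → [1,2,3,4,5,6,7,9,10]=2  [2,3,4,5,6,7,8,9,10]=18
  first=0(z) contributes 20
  first=8(y) contributes 2
|[w]| = 22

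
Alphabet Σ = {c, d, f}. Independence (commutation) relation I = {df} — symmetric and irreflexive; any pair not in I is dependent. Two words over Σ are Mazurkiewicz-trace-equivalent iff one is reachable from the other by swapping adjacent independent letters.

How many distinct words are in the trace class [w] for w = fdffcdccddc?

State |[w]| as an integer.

4

0(f) covers ∅
1(d) covers ∅
2(f) covers 0:f
3(f) covers 2:f
4(c) covers 1:d, 3:f
5(d) covers 4:c
6(c) covers 5:d
7(c) covers 6:c
8(d) covers 7:c
9(d) covers 8:d
10(c) covers 9:d
floor of heap: 0:f, 1:d
completions by unplaced set U, small U first (add the entries for U minus each lowest piece of U):
  |U|=1: {10}:1
  |U|=2: {9,10}:1
  |U|=3: {8,9,10}:1
  |U|=4: {7,8,9,10}:1
  |U|=5: {6,7,8,9,10}:1
  |U|=6: {5,6,7,8,9,10}:1
  |U|=7: {4,5,6,7,8,9,10}:1
  |U|=8: {1,4,5,6,7,8,9,10}:1  {3,4,5,6,7,8,9,10}:1
  |U|=9: {1,3,4,5,6,7,8,9,10}:2  {2,3,4,5,6,7,8,9,10}:1
  start at 0(f): 3
  start at 1(d): 1
sum over floor = 4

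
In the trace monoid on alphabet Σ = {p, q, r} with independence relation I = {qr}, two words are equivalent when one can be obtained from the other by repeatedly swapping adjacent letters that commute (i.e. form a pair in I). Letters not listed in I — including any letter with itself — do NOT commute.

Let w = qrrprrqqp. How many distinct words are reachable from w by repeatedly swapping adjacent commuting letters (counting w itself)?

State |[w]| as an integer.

drop 0:q onto floor
drop 1:r onto floor
drop 2:r onto {1:r}
drop 3:p onto {0:q, 2:r}
drop 4:r onto {3:p}
drop 5:r onto {4:r}
drop 6:q onto {3:p}
drop 7:q onto {6:q}
drop 8:p onto {5:r, 7:q}
ground layer = {0:q, 1:r}
drop-orders for the pieces not yet dropped (sum over which currently-grounded one goes next):
  1 to go: {8} 1
  2 to go: {5,8} 1  {7,8} 1
  3 to go: {4,5,8} 1  {5,7,8} 2  {6,7,8} 1
  4 to go: {4,5,7,8} 3  {5,6,7,8} 3
  5 to go: {4,5,6,7,8} 6
  6 to go: {3,4,5,6,7,8} 6
  7 to go: {0,3,4,5,6,7,8} 6  {2,3,4,5,6,7,8} 6
  if 0:q drops first: 6 orders
  if 1:r drops first: 12 orders
heap linearizations: 18

18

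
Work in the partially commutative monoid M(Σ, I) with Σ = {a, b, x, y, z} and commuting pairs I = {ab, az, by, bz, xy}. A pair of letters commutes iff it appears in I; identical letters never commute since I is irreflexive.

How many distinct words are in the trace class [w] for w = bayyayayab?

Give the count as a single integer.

45

0(b) covers ∅
1(a) covers ∅
2(y) covers 1:a
3(y) covers 2:y
4(a) covers 3:y
5(y) covers 4:a
6(a) covers 5:y
7(y) covers 6:a
8(a) covers 7:y
9(b) covers 0:b
floor of heap: 0:b, 1:a
completions by unplaced set U, small U first (add the entries for U minus each lowest piece of U):
  |U|=1: {8}:1  {9}:1
  |U|=2: {0,9}:1  {7,8}:1  {8,9}:2
  |U|=3: {0,8,9}:3  {6,7,8}:1  {7,8,9}:3
  |U|=4: {0,7,8,9}:6  {5,6,7,8}:1  {6,7,8,9}:4
  |U|=5: {0,6,7,8,9}:10  {4,5,6,7,8}:1  {5,6,7,8,9}:5
  |U|=6: {0,5,6,7,8,9}:15  {3,4,5,6,7,8}:1  {4,5,6,7,8,9}:6
  |U|=7: {0,4,5,6,7,8,9}:21  {2,3,4,5,6,7,8}:1  {3,4,5,6,7,8,9}:7
  |U|=8: {0,3,4,5,6,7,8,9}:28  {1,2,3,4,5,6,7,8}:1  {2,3,4,5,6,7,8,9}:8
  start at 0(b): 9
  start at 1(a): 36
sum over floor = 45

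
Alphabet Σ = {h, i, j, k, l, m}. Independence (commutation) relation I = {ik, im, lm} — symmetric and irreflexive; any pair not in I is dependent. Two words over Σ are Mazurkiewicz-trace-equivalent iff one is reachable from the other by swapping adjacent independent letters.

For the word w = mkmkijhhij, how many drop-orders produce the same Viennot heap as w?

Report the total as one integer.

0(m) covers ∅
1(k) covers 0:m
2(m) covers 1:k
3(k) covers 2:m
4(i) covers ∅
5(j) covers 3:k, 4:i
6(h) covers 5:j
7(h) covers 6:h
8(i) covers 7:h
9(j) covers 8:i
floor of heap: 0:m, 4:i
completions by unplaced set U, small U first (add the entries for U minus each lowest piece of U):
  |U|=1: {9}:1
  |U|=2: {8,9}:1
  |U|=3: {7,8,9}:1
  |U|=4: {6,7,8,9}:1
  |U|=5: {5,6,7,8,9}:1
  |U|=6: {3,5,6,7,8,9}:1  {4,5,6,7,8,9}:1
  |U|=7: {2,3,5,6,7,8,9}:1  {3,4,5,6,7,8,9}:2
  |U|=8: {1,2,3,5,6,7,8,9}:1  {2,3,4,5,6,7,8,9}:3
  start at 0(m): 4
  start at 4(i): 1
sum over floor = 5

5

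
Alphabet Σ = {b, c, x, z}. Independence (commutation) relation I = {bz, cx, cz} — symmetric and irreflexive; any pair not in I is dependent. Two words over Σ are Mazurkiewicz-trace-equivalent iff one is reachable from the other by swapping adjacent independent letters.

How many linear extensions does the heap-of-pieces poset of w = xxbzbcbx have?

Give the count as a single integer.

0(x) covers ∅
1(x) covers 0:x
2(b) covers 1:x
3(z) covers 1:x
4(b) covers 2:b
5(c) covers 4:b
6(b) covers 5:c
7(x) covers 3:z, 6:b
floor of heap: 0:x
completions by unplaced set U, small U first (add the entries for U minus each lowest piece of U):
  |U|=1: {7}:1
  |U|=2: {3,7}:1  {6,7}:1
  |U|=3: {3,6,7}:2  {5,6,7}:1
  |U|=4: {3,5,6,7}:3  {4,5,6,7}:1
  |U|=5: {2,4,5,6,7}:1  {3,4,5,6,7}:4
  |U|=6: {2,3,4,5,6,7}:5
  start at 0(x): 5

5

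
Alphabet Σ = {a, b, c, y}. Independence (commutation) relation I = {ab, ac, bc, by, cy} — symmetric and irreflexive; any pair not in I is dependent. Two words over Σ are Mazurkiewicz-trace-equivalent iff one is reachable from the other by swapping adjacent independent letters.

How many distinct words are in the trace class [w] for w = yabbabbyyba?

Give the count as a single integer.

0(y) covers ∅
1(a) covers 0:y
2(b) covers ∅
3(b) covers 2:b
4(a) covers 1:a
5(b) covers 3:b
6(b) covers 5:b
7(y) covers 4:a
8(y) covers 7:y
9(b) covers 6:b
10(a) covers 8:y
floor of heap: 0:y, 2:b
completions by unplaced set U, small U first (add the entries for U minus each lowest piece of U):
  |U|=1: {9}:1  {10}:1
  |U|=2: {6,9}:1  {8,10}:1  {9,10}:2
  |U|=3: {5,6,9}:1  {6,9,10}:3  {7,8,10}:1  {8,9,10}:3
  |U|=4: {3,5,6,9}:1  {4,7,8,10}:1  {5,6,9,10}:4  {6,8,9,10}:6  {7,8,9,10}:4
  |U|=5: {1,4,7,8,10}:1  {2,3,5,6,9}:1  {3,5,6,9,10}:5  {4,7,8,9,10}:5  {5,6,8,9,10}:10  {6,7,8,9,10}:10
  |U|=6: {0,1,4,7,8,10}:1  {1,4,7,8,9,10}:6  {2,3,5,6,9,10}:6  {3,5,6,8,9,10}:15  {4,6,7,8,9,10}:15  {5,6,7,8,9,10}:20
  |U|=7: {0,1,4,7,8,9,10}:7  {1,4,6,7,8,9,10}:21  {2,3,5,6,8,9,10}:21  {3,5,6,7,8,9,10}:35  {4,5,6,7,8,9,10}:35
  |U|=8: {0,1,4,6,7,8,9,10}:28  {1,4,5,6,7,8,9,10}:56  {2,3,5,6,7,8,9,10}:56  {3,4,5,6,7,8,9,10}:70
  |U|=9: {0,1,4,5,6,7,8,9,10}:84  {1,3,4,5,6,7,8,9,10}:126  {2,3,4,5,6,7,8,9,10}:126
  start at 0(y): 252
  start at 2(b): 210
sum over floor = 462

462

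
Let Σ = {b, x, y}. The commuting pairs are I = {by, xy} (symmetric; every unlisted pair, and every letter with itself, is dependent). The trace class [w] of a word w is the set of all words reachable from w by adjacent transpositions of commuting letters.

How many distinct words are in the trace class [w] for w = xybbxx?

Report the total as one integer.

6

piece 0:x — minimal
piece 1:y — minimal
piece 2:b rests on {0:x}
piece 3:b rests on {2:b}
piece 4:x rests on {3:b}
piece 5:x rests on {4:x}
minimal pieces: {0:x, 1:y}
ways to finish when only these pieces remain (= sum over removing one remaining piece with nothing left below it):
  1 left: {1}→1  {5}→1
  2 left: {1,5}→2  {4,5}→1
  3 left: {1,4,5}→3  {3,4,5}→1
  4 left: {1,3,4,5}→4  {2,3,4,5}→1
  placing 0:x first → 5 extensions
  placing 1:y first → 1 extensions
total linear extensions = 6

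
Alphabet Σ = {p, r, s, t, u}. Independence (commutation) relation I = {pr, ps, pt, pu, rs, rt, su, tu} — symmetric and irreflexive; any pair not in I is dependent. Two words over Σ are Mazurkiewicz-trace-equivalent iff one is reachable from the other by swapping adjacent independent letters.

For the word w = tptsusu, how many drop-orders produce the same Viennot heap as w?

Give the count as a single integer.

0(t) covers ∅
1(p) covers ∅
2(t) covers 0:t
3(s) covers 2:t
4(u) covers ∅
5(s) covers 3:s
6(u) covers 4:u
floor of heap: 0:t, 1:p, 4:u
completions by unplaced set U, small U first (add the entries for U minus each lowest piece of U):
  |U|=1: {1}:1  {5}:1  {6}:1
  |U|=2: {1,5}:2  {1,6}:2  {3,5}:1  {4,6}:1  {5,6}:2
  |U|=3: {1,3,5}:3  {1,4,6}:3  {1,5,6}:6  {2,3,5}:1  {3,5,6}:3  {4,5,6}:3
  |U|=4: {0,2,3,5}:1  {1,2,3,5}:4  {1,3,5,6}:12  {1,4,5,6}:12  {2,3,5,6}:4  {3,4,5,6}:6
  |U|=5: {0,1,2,3,5}:5  {0,2,3,5,6}:5  {1,2,3,5,6}:20  {1,3,4,5,6}:30  {2,3,4,5,6}:10
  start at 0(t): 60
  start at 1(p): 15
  start at 4(u): 30
sum over floor = 105

105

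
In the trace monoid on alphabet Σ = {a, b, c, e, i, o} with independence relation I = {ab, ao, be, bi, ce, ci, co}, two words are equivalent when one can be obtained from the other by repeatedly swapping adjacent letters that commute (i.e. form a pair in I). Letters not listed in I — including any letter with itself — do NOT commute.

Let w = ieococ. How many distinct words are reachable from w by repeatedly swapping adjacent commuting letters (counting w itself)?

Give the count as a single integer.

piece 0:i — minimal
piece 1:e rests on {0:i}
piece 2:o rests on {1:e}
piece 3:c — minimal
piece 4:o rests on {2:o}
piece 5:c rests on {3:c}
minimal pieces: {0:i, 3:c}
ways to finish when only these pieces remain (= sum over removing one remaining piece with nothing left below it):
  1 left: {4}→1  {5}→1
  2 left: {2,4}→1  {3,5}→1  {4,5}→2
  3 left: {1,2,4}→1  {2,4,5}→3  {3,4,5}→3
  4 left: {0,1,2,4}→1  {1,2,4,5}→4  {2,3,4,5}→6
  placing 0:i first → 10 extensions
  placing 3:c first → 5 extensions
total linear extensions = 15

15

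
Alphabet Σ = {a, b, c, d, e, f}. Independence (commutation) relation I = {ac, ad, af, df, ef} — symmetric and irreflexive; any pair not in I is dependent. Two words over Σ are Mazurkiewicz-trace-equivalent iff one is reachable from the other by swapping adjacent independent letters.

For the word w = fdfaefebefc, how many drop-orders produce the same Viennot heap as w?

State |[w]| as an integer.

140

0(f) covers ∅
1(d) covers ∅
2(f) covers 0:f
3(a) covers ∅
4(e) covers 1:d, 3:a
5(f) covers 2:f
6(e) covers 4:e
7(b) covers 5:f, 6:e
8(e) covers 7:b
9(f) covers 7:b
10(c) covers 8:e, 9:f
floor of heap: 0:f, 1:d, 3:a
completions by unplaced set U, small U first (add the entries for U minus each lowest piece of U):
  |U|=1: {10}:1
  |U|=2: {8,10}:1  {9,10}:1
  |U|=3: {8,9,10}:2
  |U|=4: {7,8,9,10}:2
  |U|=5: {5,7,8,9,10}:2  {6,7,8,9,10}:2
  |U|=6: {2,5,7,8,9,10}:2  {4,6,7,8,9,10}:2  {5,6,7,8,9,10}:4
  |U|=7: {0,2,5,7,8,9,10}:2  {1,4,6,7,8,9,10}:2  {2,5,6,7,8,9,10}:6  {3,4,6,7,8,9,10}:2  {4,5,6,7,8,9,10}:6
  |U|=8: {0,2,5,6,7,8,9,10}:8  {1,3,4,6,7,8,9,10}:4  {1,4,5,6,7,8,9,10}:8  {2,4,5,6,7,8,9,10}:12  {3,4,5,6,7,8,9,10}:8
  |U|=9: {0,2,4,5,6,7,8,9,10}:20  {1,2,4,5,6,7,8,9,10}:20  {1,3,4,5,6,7,8,9,10}:20  {2,3,4,5,6,7,8,9,10}:20
  start at 0(f): 60
  start at 1(d): 40
  start at 3(a): 40
sum over floor = 140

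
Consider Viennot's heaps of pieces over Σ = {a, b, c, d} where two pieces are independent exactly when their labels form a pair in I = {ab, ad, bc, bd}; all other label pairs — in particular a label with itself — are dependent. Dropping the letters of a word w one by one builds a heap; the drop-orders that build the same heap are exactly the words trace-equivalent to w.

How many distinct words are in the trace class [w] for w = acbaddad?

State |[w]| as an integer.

piece 0:a — minimal
piece 1:c rests on {0:a}
piece 2:b — minimal
piece 3:a rests on {1:c}
piece 4:d rests on {1:c}
piece 5:d rests on {4:d}
piece 6:a rests on {3:a}
piece 7:d rests on {5:d}
minimal pieces: {0:a, 2:b}
ways to finish when only these pieces remain (= sum over removing one remaining piece with nothing left below it):
  1 left: {2}→1  {6}→1  {7}→1
  2 left: {2,6}→2  {2,7}→2  {3,6}→1  {5,7}→1  {6,7}→2
  3 left: {2,3,6}→3  {2,5,7}→3  {2,6,7}→6  {3,6,7}→3  {4,5,7}→1  {5,6,7}→3
  4 left: {2,3,6,7}→12  {2,4,5,7}→4  {2,5,6,7}→12  {3,5,6,7}→6  {4,5,6,7}→4
  5 left: {2,3,5,6,7}→30  {2,4,5,6,7}→20  {3,4,5,6,7}→10
  6 left: {1,3,4,5,6,7}→10  {2,3,4,5,6,7}→60
  placing 0:a first → 70 extensions
  placing 2:b first → 10 extensions
total linear extensions = 80

80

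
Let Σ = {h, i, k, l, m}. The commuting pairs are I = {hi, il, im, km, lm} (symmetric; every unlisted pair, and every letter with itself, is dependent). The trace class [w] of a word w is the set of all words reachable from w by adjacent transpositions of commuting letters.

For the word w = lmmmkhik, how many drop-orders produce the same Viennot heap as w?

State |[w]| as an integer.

30

piece 0:l — minimal
piece 1:m — minimal
piece 2:m rests on {1:m}
piece 3:m rests on {2:m}
piece 4:k rests on {0:l}
piece 5:h rests on {3:m, 4:k}
piece 6:i rests on {4:k}
piece 7:k rests on {5:h, 6:i}
minimal pieces: {0:l, 1:m}
ways to finish when only these pieces remain (= sum over removing one remaining piece with nothing left below it):
  1 left: {7}→1
  2 left: {5,7}→1  {6,7}→1
  3 left: {3,5,7}→1  {5,6,7}→2
  4 left: {2,3,5,7}→1  {3,5,6,7}→3  {4,5,6,7}→2
  5 left: {0,4,5,6,7}→2  {1,2,3,5,7}→1  {2,3,5,6,7}→4  {3,4,5,6,7}→5
  6 left: {0,3,4,5,6,7}→7  {1,2,3,5,6,7}→5  {2,3,4,5,6,7}→9
  placing 0:l first → 14 extensions
  placing 1:m first → 16 extensions
total linear extensions = 30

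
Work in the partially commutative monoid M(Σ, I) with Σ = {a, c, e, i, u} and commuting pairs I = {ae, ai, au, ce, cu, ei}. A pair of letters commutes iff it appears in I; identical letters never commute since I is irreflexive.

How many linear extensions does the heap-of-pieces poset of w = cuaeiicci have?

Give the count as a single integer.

51

#0=c has no predecessor
#1=u has no predecessor
#2=a depends on [0:c]
#3=e depends on [1:u]
#4=i depends on [0:c, 1:u]
#5=i depends on [4:i]
#6=c depends on [2:a, 5:i]
#7=c depends on [6:c]
#8=i depends on [7:c]
sources: [0:c, 1:u]
N(rest) = Σ N(rest − s) over sources s of rest; N(one piece) = 1:
  size 1 → [3]=1  [8]=1
  size 2 → [3,8]=2  [7,8]=1
  size 3 → [3,7,8]=3  [6,7,8]=1
  size 4 → [2,6,7,8]=1  [3,6,7,8]=4  [5,6,7,8]=1
  size 5 → [2,3,6,7,8]=5  [2,5,6,7,8]=2  [3,5,6,7,8]=5  [4,5,6,7,8]=1
  size 6 → [2,3,5,6,7,8]=12  [2,4,5,6,7,8]=3  [3,4,5,6,7,8]=6
  size 7 → [0,2,4,5,6,7,8]=3  [1,3,4,5,6,7,8]=6  [2,3,4,5,6,7,8]=21
  first=0(c) contributes 27
  first=1(u) contributes 24
|[w]| = 51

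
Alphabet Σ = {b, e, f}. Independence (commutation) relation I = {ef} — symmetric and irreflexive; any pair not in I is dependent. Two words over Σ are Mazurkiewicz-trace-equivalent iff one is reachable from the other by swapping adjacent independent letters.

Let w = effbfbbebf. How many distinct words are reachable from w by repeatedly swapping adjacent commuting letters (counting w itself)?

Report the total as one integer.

3

drop 0:e onto floor
drop 1:f onto floor
drop 2:f onto {1:f}
drop 3:b onto {0:e, 2:f}
drop 4:f onto {3:b}
drop 5:b onto {4:f}
drop 6:b onto {5:b}
drop 7:e onto {6:b}
drop 8:b onto {7:e}
drop 9:f onto {8:b}
ground layer = {0:e, 1:f}
drop-orders for the pieces not yet dropped (sum over which currently-grounded one goes next):
  1 to go: {9} 1
  2 to go: {8,9} 1
  3 to go: {7,8,9} 1
  4 to go: {6,7,8,9} 1
  5 to go: {5,6,7,8,9} 1
  6 to go: {4,5,6,7,8,9} 1
  7 to go: {3,4,5,6,7,8,9} 1
  8 to go: {0,3,4,5,6,7,8,9} 1  {2,3,4,5,6,7,8,9} 1
  if 0:e drops first: 1 orders
  if 1:f drops first: 2 orders
heap linearizations: 3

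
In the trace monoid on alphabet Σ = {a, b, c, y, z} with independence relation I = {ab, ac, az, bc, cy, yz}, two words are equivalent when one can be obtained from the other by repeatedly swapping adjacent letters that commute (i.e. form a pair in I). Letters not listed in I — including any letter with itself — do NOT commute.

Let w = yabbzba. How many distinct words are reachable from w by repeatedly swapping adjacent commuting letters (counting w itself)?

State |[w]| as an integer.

15

0(y) covers ∅
1(a) covers 0:y
2(b) covers 0:y
3(b) covers 2:b
4(z) covers 3:b
5(b) covers 4:z
6(a) covers 1:a
floor of heap: 0:y
completions by unplaced set U, small U first (add the entries for U minus each lowest piece of U):
  |U|=1: {5}:1  {6}:1
  |U|=2: {1,6}:1  {4,5}:1  {5,6}:2
  |U|=3: {1,5,6}:3  {3,4,5}:1  {4,5,6}:3
  |U|=4: {1,4,5,6}:6  {2,3,4,5}:1  {3,4,5,6}:4
  |U|=5: {1,3,4,5,6}:10  {2,3,4,5,6}:5
  start at 0(y): 15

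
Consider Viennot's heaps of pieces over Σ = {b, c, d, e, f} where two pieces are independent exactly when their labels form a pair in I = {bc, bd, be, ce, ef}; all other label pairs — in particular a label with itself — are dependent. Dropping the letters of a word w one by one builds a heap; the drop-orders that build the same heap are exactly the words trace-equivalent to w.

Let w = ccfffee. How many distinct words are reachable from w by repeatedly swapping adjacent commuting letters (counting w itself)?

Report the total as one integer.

21

piece 0:c — minimal
piece 1:c rests on {0:c}
piece 2:f rests on {1:c}
piece 3:f rests on {2:f}
piece 4:f rests on {3:f}
piece 5:e — minimal
piece 6:e rests on {5:e}
minimal pieces: {0:c, 5:e}
ways to finish when only these pieces remain (= sum over removing one remaining piece with nothing left below it):
  1 left: {4}→1  {6}→1
  2 left: {3,4}→1  {4,6}→2  {5,6}→1
  3 left: {2,3,4}→1  {3,4,6}→3  {4,5,6}→3
  4 left: {1,2,3,4}→1  {2,3,4,6}→4  {3,4,5,6}→6
  5 left: {0,1,2,3,4}→1  {1,2,3,4,6}→5  {2,3,4,5,6}→10
  placing 0:c first → 15 extensions
  placing 5:e first → 6 extensions
total linear extensions = 21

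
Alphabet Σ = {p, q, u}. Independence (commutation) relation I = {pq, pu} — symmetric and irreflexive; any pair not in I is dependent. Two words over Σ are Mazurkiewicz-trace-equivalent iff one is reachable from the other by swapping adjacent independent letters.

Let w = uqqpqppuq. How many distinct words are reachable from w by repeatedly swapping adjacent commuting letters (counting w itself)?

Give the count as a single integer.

84

drop 0:u onto floor
drop 1:q onto {0:u}
drop 2:q onto {1:q}
drop 3:p onto floor
drop 4:q onto {2:q}
drop 5:p onto {3:p}
drop 6:p onto {5:p}
drop 7:u onto {4:q}
drop 8:q onto {7:u}
ground layer = {0:u, 3:p}
drop-orders for the pieces not yet dropped (sum over which currently-grounded one goes next):
  1 to go: {6} 1  {8} 1
  2 to go: {5,6} 1  {6,8} 2  {7,8} 1
  3 to go: {3,5,6} 1  {4,7,8} 1  {5,6,8} 3  {6,7,8} 3
  4 to go: {2,4,7,8} 1  {3,5,6,8} 4  {4,6,7,8} 4  {5,6,7,8} 6
  5 to go: {1,2,4,7,8} 1  {2,4,6,7,8} 5  {3,5,6,7,8} 10  {4,5,6,7,8} 10
  6 to go: {0,1,2,4,7,8} 1  {1,2,4,6,7,8} 6  {2,4,5,6,7,8} 15  {3,4,5,6,7,8} 20
  7 to go: {0,1,2,4,6,7,8} 7  {1,2,4,5,6,7,8} 21  {2,3,4,5,6,7,8} 35
  if 0:u drops first: 56 orders
  if 3:p drops first: 28 orders
heap linearizations: 84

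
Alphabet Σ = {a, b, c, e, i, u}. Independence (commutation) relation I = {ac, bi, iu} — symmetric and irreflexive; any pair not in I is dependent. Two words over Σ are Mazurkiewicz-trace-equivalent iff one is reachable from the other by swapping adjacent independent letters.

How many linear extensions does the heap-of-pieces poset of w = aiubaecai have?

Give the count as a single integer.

6

drop 0:a onto floor
drop 1:i onto {0:a}
drop 2:u onto {0:a}
drop 3:b onto {2:u}
drop 4:a onto {1:i, 3:b}
drop 5:e onto {4:a}
drop 6:c onto {5:e}
drop 7:a onto {5:e}
drop 8:i onto {6:c, 7:a}
ground layer = {0:a}
drop-orders for the pieces not yet dropped (sum over which currently-grounded one goes next):
  1 to go: {8} 1
  2 to go: {6,8} 1  {7,8} 1
  3 to go: {6,7,8} 2
  4 to go: {5,6,7,8} 2
  5 to go: {4,5,6,7,8} 2
  6 to go: {1,4,5,6,7,8} 2  {3,4,5,6,7,8} 2
  7 to go: {1,3,4,5,6,7,8} 4  {2,3,4,5,6,7,8} 2
  if 0:a drops first: 6 orders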